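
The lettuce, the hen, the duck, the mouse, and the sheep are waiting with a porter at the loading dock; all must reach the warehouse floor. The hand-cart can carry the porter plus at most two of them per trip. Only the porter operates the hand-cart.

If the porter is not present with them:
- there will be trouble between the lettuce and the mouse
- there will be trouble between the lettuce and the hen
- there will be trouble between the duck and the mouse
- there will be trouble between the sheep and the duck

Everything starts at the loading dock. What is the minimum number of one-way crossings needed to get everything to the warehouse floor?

Counting alone: the porter can take at most 2 across per trip to the warehouse floor, so moving all 5 needs at least 3 loaded trips out, with a return between consecutive ones — at least 5 crossings.
The safety rule pushes this higher. Following every safe sequence of crossings, the most of the 5 that can be at the warehouse floor as the hand-cart arrives there on crossing 5 is 4 — never all 5.
So no plan with fewer than 7 crossings exists, and this one achieves 7:
1. Porter goes to the warehouse floor with the duck and the lettuce.  [the loading dock: the hen, the mouse, the sheep | the warehouse floor: the duck, the lettuce]
2. Porter goes back to the loading dock alone.  [the loading dock: the hen, the mouse, the sheep | the warehouse floor: the duck, the lettuce]
3. Porter goes to the warehouse floor with the hen.  [the loading dock: the mouse, the sheep | the warehouse floor: the duck, the hen, the lettuce]
4. Porter goes back to the loading dock with the lettuce.  [the loading dock: the lettuce, the mouse, the sheep | the warehouse floor: the duck, the hen]
5. Porter goes to the warehouse floor with the mouse and the sheep.  [the loading dock: the lettuce | the warehouse floor: the duck, the hen, the mouse, the sheep]
6. Porter goes back to the loading dock with the duck.  [the loading dock: the duck, the lettuce | the warehouse floor: the hen, the mouse, the sheep]
7. Porter goes to the warehouse floor with the duck and the lettuce.  [the loading dock: — | the warehouse floor: the duck, the hen, the lettuce, the mouse, the sheep]

7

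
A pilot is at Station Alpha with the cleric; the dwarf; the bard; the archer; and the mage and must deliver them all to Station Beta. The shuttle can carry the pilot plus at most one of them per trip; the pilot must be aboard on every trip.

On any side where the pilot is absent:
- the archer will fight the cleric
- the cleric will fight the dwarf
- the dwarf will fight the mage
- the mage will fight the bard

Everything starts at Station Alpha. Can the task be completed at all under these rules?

No

Whatever the first load, the items left behind include a forbidden pair without the pilot. No opening move is safe, so no plan exists.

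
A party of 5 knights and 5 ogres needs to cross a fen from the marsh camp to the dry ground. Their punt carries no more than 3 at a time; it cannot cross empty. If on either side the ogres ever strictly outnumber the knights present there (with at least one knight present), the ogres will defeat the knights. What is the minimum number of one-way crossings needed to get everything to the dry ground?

11

Counting alone: each trip to the dry ground takes at most 3 across and each return brings at least 1 back, so after t trips out (and t−1 returns) at most 3t − (t−1) of the 10 are across; that first reaches 10 at t = 5, so at least 9 crossings are needed.
The safety rule pushes this higher. Following every safe sequence of crossings, the most of the 10 that can be at the dry ground as the punt arrives there on crossing 9 is 9 — never all 10.
So no plan with fewer than 11 crossings exists, and this one achieves 11:
1. 2 ogres → the dry ground.  (the marsh camp: 5K 3O; the dry ground: 0K 2O)
2. 1 ogre ← the marsh camp.  (the marsh camp: 5K 4O; the dry ground: 0K 1O)
3. 3 ogres → the dry ground.  (the marsh camp: 5K 1O; the dry ground: 0K 4O)
4. 1 ogre ← the marsh camp.  (the marsh camp: 5K 2O; the dry ground: 0K 3O)
5. 3 knights → the dry ground.  (the marsh camp: 2K 2O; the dry ground: 3K 3O)
6. 1 knight and 1 ogre ← the marsh camp.  (the marsh camp: 3K 3O; the dry ground: 2K 2O)
7. 3 knights → the dry ground.  (the marsh camp: 0K 3O; the dry ground: 5K 2O)
8. 1 ogre ← the marsh camp.  (the marsh camp: 0K 4O; the dry ground: 5K 1O)
9. 2 ogres → the dry ground.  (the marsh camp: 0K 2O; the dry ground: 5K 3O)
10. 1 ogre ← the marsh camp.  (the marsh camp: 0K 3O; the dry ground: 5K 2O)
11. 3 ogres → the dry ground.  (the marsh camp: 0K 0O; the dry ground: 5K 5O)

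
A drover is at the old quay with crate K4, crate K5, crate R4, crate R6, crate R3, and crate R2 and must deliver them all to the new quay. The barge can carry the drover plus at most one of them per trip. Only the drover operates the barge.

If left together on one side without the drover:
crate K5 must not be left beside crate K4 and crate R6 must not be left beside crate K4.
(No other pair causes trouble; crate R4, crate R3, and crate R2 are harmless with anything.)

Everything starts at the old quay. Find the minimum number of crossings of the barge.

Counting alone: the drover can take at most 1 across per trip to the new quay, so moving all 6 needs at least 6 loaded trips out, with a return between consecutive ones — at least 11 crossings.
The safety rule pushes this higher. Following every safe sequence of crossings, the most of the 6 that can be at the new quay as the barge arrives there on crossing 11 is 5 — never all 6.
So no plan with fewer than 13 crossings exists, and this one achieves 13:
1. Drover goes to the new quay with crate K4.  [the old quay: crate K5, crate R2, crate R3, crate R4, crate R6 | the new quay: crate K4]
2. Drover goes back to the old quay alone.  [the old quay: crate K5, crate R2, crate R3, crate R4, crate R6 | the new quay: crate K4]
3. Drover goes to the new quay with crate K5.  [the old quay: crate R2, crate R3, crate R4, crate R6 | the new quay: crate K4, crate K5]
4. Drover goes back to the old quay with crate K4.  [the old quay: crate K4, crate R2, crate R3, crate R4, crate R6 | the new quay: crate K5]
5. Drover goes to the new quay with crate R6.  [the old quay: crate K4, crate R2, crate R3, crate R4 | the new quay: crate K5, crate R6]
6. Drover goes back to the old quay alone.  [the old quay: crate K4, crate R2, crate R3, crate R4 | the new quay: crate K5, crate R6]
7. Drover goes to the new quay with crate R4.  [the old quay: crate K4, crate R2, crate R3 | the new quay: crate K5, crate R4, crate R6]
8. Drover goes back to the old quay alone.  [the old quay: crate K4, crate R2, crate R3 | the new quay: crate K5, crate R4, crate R6]
9. Drover goes to the new quay with crate R3.  [the old quay: crate K4, crate R2 | the new quay: crate K5, crate R3, crate R4, crate R6]
10. Drover goes back to the old quay alone.  [the old quay: crate K4, crate R2 | the new quay: crate K5, crate R3, crate R4, crate R6]
11. Drover goes to the new quay with crate R2.  [the old quay: crate K4 | the new quay: crate K5, crate R2, crate R3, crate R4, crate R6]
12. Drover goes back to the old quay alone.  [the old quay: crate K4 | the new quay: crate K5, crate R2, crate R3, crate R4, crate R6]
13. Drover goes to the new quay with crate K4.  [the old quay: — | the new quay: crate K4, crate K5, crate R2, crate R3, crate R4, crate R6]

13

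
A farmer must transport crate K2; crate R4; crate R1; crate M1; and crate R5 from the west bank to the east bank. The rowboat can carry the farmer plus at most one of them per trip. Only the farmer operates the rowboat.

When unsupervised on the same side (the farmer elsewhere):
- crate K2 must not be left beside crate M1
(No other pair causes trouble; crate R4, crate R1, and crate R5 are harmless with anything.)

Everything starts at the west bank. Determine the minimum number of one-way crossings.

Counting alone: the farmer can take at most 1 across per trip to the east bank, so moving all 5 needs at least 5 loaded trips out, with a return between consecutive ones — at least 9 crossings.
The plan below uses exactly 9 crossings, so it is optimal:
1. Farmer goes to the east bank with crate K2.  [the west bank: crate M1, crate R1, crate R4, crate R5 | the east bank: crate K2]
2. Farmer goes back to the west bank alone.  [the west bank: crate M1, crate R1, crate R4, crate R5 | the east bank: crate K2]
3. Farmer goes to the east bank with crate R4.  [the west bank: crate M1, crate R1, crate R5 | the east bank: crate K2, crate R4]
4. Farmer goes back to the west bank alone.  [the west bank: crate M1, crate R1, crate R5 | the east bank: crate K2, crate R4]
5. Farmer goes to the east bank with crate R1.  [the west bank: crate M1, crate R5 | the east bank: crate K2, crate R1, crate R4]
6. Farmer goes back to the west bank alone.  [the west bank: crate M1, crate R5 | the east bank: crate K2, crate R1, crate R4]
7. Farmer goes to the east bank with crate R5.  [the west bank: crate M1 | the east bank: crate K2, crate R1, crate R4, crate R5]
8. Farmer goes back to the west bank alone.  [the west bank: crate M1 | the east bank: crate K2, crate R1, crate R4, crate R5]
9. Farmer goes to the east bank with crate M1.  [the west bank: — | the east bank: crate K2, crate M1, crate R1, crate R4, crate R5]

9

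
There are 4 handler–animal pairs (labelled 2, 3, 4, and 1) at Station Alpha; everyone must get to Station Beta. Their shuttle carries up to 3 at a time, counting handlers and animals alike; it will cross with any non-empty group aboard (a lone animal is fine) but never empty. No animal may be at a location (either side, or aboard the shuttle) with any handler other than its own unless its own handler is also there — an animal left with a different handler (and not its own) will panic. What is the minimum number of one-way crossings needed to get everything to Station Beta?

Counting alone: each trip to Station Beta takes at most 3 across and each return brings at least 1 back, so after t trips out (and t−1 returns) at most 3t − (t−1) of the 8 are across; that first reaches 8 at t = 4, so at least 7 crossings are needed.
The safety rule pushes this higher. Following every safe sequence of crossings, the most of the 8 that can be at Station Beta as the shuttle arrives there on crossing 7 is 7 — never all 8.
So no plan with fewer than 9 crossings exists, and this one achieves 9:
1. animal 2 and handler 2 cross → Station Beta.
2. handler 2 crosses ← Station Alpha.
3. animal 3, handler 2, and handler 3 cross → Station Beta.
4. animal 2 and handler 2 cross ← Station Alpha.
5. handler 1, handler 2, and handler 4 cross → Station Beta.
6. animal 3 crosses ← Station Alpha.
7. animal 2 and animal 3 cross → Station Beta.
8. animal 2 crosses ← Station Alpha.
9. animal 1, animal 2, and animal 4 cross → Station Beta.

9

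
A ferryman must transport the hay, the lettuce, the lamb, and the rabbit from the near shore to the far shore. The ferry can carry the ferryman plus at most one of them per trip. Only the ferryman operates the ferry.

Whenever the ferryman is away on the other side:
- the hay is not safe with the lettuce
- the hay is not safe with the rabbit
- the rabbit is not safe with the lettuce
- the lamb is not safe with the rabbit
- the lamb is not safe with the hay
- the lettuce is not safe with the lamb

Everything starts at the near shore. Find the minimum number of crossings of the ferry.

Whatever the first load, the items left behind include a forbidden pair without the ferryman. No opening move is safe, so no plan exists.

impossible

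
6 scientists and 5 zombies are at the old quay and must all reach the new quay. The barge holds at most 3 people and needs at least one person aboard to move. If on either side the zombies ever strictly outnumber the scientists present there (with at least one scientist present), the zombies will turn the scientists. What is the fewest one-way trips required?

Counting alone: each trip to the new quay takes at most 3 across and each return brings at least 1 back, so after t trips out (and t−1 returns) at most 3t − (t−1) of the 11 are across; that first reaches 11 at t = 5, so at least 9 crossings are needed.
The plan below uses exactly 9 crossings, so it is optimal:
1. 3 zombies → the new quay.  (the old quay: 6S 2Z; the new quay: 0S 3Z)
2. 1 zombie ← the old quay.  (the old quay: 6S 3Z; the new quay: 0S 2Z)
3. 3 scientists → the new quay.  (the old quay: 3S 3Z; the new quay: 3S 2Z)
4. 1 scientist ← the old quay.  (the old quay: 4S 3Z; the new quay: 2S 2Z)
5. 2 scientists and 1 zombie → the new quay.  (the old quay: 2S 2Z; the new quay: 4S 3Z)
6. 1 scientist ← the old quay.  (the old quay: 3S 2Z; the new quay: 3S 3Z)
7. 2 scientists and 1 zombie → the new quay.  (the old quay: 1S 1Z; the new quay: 5S 4Z)
8. 1 scientist ← the old quay.  (the old quay: 2S 1Z; the new quay: 4S 4Z)
9. 2 scientists and 1 zombie → the new quay.  (the old quay: 0S 0Z; the new quay: 6S 5Z)

9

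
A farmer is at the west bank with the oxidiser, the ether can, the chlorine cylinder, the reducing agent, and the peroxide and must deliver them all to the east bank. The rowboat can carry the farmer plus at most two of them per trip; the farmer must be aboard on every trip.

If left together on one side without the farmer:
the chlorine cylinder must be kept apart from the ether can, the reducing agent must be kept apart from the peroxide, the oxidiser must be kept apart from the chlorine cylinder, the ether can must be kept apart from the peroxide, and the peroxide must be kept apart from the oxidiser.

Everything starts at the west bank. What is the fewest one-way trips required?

7

Counting alone: the farmer can take at most 2 across per trip to the east bank, so moving all 5 needs at least 3 loaded trips out, with a return between consecutive ones — at least 5 crossings.
The safety rule pushes this higher. Following every safe sequence of crossings, the most of the 5 that can be at the east bank as the rowboat arrives there on crossing 5 is 4 — never all 5.
So no plan with fewer than 7 crossings exists, and this one achieves 7:
1. Farmer goes to the east bank with the chlorine cylinder and the peroxide.
2. Farmer goes back to the west bank alone.
3. Farmer goes to the east bank with the oxidiser.
4. Farmer goes back to the west bank with the chlorine cylinder and the peroxide.
5. Farmer goes to the east bank with the ether can and the reducing agent.
6. Farmer goes back to the west bank alone.
7. Farmer goes to the east bank with the chlorine cylinder and the peroxide.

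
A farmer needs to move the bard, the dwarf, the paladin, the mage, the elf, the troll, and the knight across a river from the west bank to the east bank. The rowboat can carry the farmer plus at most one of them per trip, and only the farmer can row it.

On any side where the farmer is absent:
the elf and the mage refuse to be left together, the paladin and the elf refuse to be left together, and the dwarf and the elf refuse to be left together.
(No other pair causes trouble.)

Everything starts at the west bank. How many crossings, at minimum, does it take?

impossible

Following every safe sequence of crossings from the start, the most of the 7 that can be at the east bank as the rowboat arrives there on crossings 1, 3, 5, 7, 9 is 1, 2, 3, 4, 5 respectively; the best ever achieved is 5 of 7.
From crossing 11 on, no configuration arises that was not already reachable earlier: only 72 distinct safe configurations (who is on which side, and where the rowboat is) can ever be reached, none of them has everyone across, and every continuation just revisits them. So no valid plan exists.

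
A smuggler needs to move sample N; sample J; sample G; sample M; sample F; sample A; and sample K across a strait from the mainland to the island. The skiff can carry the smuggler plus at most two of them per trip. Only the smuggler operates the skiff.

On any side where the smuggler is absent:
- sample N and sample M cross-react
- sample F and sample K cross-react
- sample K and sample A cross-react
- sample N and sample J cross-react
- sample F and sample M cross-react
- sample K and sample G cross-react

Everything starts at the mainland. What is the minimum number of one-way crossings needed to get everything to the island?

impossible

Whatever the first load, the items left behind include a forbidden pair without the smuggler. No opening move is safe, so no plan exists.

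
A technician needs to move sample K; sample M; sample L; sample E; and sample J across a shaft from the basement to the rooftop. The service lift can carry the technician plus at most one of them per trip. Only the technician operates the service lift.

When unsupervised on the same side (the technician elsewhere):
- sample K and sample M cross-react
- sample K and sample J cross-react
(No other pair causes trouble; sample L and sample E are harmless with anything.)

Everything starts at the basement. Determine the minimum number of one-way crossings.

11

Counting alone: the technician can take at most 1 across per trip to the rooftop, so moving all 5 needs at least 5 loaded trips out, with a return between consecutive ones — at least 9 crossings.
The safety rule pushes this higher. Following every safe sequence of crossings, the most of the 5 that can be at the rooftop as the service lift arrives there on crossing 9 is 4 — never all 5.
So no plan with fewer than 11 crossings exists, and this one achieves 11:
1. Technician goes to the rooftop with sample K.
2. Technician goes back to the basement alone.
3. Technician goes to the rooftop with sample M.
4. Technician goes back to the basement with sample K.
5. Technician goes to the rooftop with sample J.
6. Technician goes back to the basement alone.
7. Technician goes to the rooftop with sample L.
8. Technician goes back to the basement alone.
9. Technician goes to the rooftop with sample E.
10. Technician goes back to the basement alone.
11. Technician goes to the rooftop with sample K.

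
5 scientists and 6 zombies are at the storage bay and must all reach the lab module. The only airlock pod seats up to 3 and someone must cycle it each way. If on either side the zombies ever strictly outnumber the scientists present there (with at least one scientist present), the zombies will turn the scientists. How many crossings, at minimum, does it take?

impossible

The zombies already outnumber the scientists at the storage bay before anyone moves, so the starting position itself is disallowed.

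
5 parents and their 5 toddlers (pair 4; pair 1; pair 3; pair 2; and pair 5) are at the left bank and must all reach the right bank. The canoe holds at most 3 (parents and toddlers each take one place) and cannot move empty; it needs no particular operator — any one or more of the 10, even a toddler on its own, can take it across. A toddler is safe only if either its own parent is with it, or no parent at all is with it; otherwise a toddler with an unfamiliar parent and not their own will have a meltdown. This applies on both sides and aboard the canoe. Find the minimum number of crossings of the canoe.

Counting alone: each trip to the right bank takes at most 3 across and each return brings at least 1 back, so after t trips out (and t−1 returns) at most 3t − (t−1) of the 10 are across; that first reaches 10 at t = 5, so at least 9 crossings are needed.
The safety rule pushes this higher. Following every safe sequence of crossings, the most of the 10 that can be at the right bank as the canoe arrives there on crossing 9 is 9 — never all 10.
So no plan with fewer than 11 crossings exists, and this one achieves 11:
1. parent 4 and toddler 4 cross → the right bank.
2. parent 4 crosses ← the left bank.
3. toddler 1, toddler 2, and toddler 3 cross → the right bank.
4. toddler 4 crosses ← the left bank.
5. parent 1, parent 2, and parent 3 cross → the right bank.
6. parent 1 and toddler 1 cross ← the left bank.
7. parent 1, parent 4, and parent 5 cross → the right bank.
8. toddler 3 crosses ← the left bank.
9. toddler 1 and toddler 4 cross → the right bank.
10. toddler 4 crosses ← the left bank.
11. toddler 3, toddler 4, and toddler 5 cross → the right bank.

11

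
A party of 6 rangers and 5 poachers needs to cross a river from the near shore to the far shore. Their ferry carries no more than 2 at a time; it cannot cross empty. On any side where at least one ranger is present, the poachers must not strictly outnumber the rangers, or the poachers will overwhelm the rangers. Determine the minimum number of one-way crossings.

Counting alone: each trip to the far shore takes at most 2 across and each return brings at least 1 back, so after t trips out (and t−1 returns) at most 2t − (t−1) of the 11 are across; that first reaches 11 at t = 10, so at least 19 crossings are needed.
The plan below uses exactly 19 crossings, so it is optimal:
1. 2 poachers → the far shore.  (the near shore: 6R 3P; the far shore: 0R 2P)
2. 1 poacher ← the near shore.  (the near shore: 6R 4P; the far shore: 0R 1P)
3. 2 poachers → the far shore.  (the near shore: 6R 2P; the far shore: 0R 3P)
4. 1 poacher ← the near shore.  (the near shore: 6R 3P; the far shore: 0R 2P)
5. 2 rangers → the far shore.  (the near shore: 4R 3P; the far shore: 2R 2P)
6. 1 poacher ← the near shore.  (the near shore: 4R 4P; the far shore: 2R 1P)
7. 1 ranger and 1 poacher → the far shore.  (the near shore: 3R 3P; the far shore: 3R 2P)
8. 1 ranger ← the near shore.  (the near shore: 4R 3P; the far shore: 2R 2P)
9. 1 ranger and 1 poacher → the far shore.  (the near shore: 3R 2P; the far shore: 3R 3P)
10. 1 poacher ← the near shore.  (the near shore: 3R 3P; the far shore: 3R 2P)
11. 1 ranger and 1 poacher → the far shore.  (the near shore: 2R 2P; the far shore: 4R 3P)
12. 1 ranger ← the near shore.  (the near shore: 3R 2P; the far shore: 3R 3P)
13. 1 ranger and 1 poacher → the far shore.  (the near shore: 2R 1P; the far shore: 4R 4P)
14. 1 poacher ← the near shore.  (the near shore: 2R 2P; the far shore: 4R 3P)
15. 1 ranger and 1 poacher → the far shore.  (the near shore: 1R 1P; the far shore: 5R 4P)
16. 1 ranger ← the near shore.  (the near shore: 2R 1P; the far shore: 4R 4P)
17. 1 ranger and 1 poacher → the far shore.  (the near shore: 1R 0P; the far shore: 5R 5P)
18. 1 poacher ← the near shore.  (the near shore: 1R 1P; the far shore: 5R 4P)
19. 1 ranger and 1 poacher → the far shore.  (the near shore: 0R 0P; the far shore: 6R 5P)

19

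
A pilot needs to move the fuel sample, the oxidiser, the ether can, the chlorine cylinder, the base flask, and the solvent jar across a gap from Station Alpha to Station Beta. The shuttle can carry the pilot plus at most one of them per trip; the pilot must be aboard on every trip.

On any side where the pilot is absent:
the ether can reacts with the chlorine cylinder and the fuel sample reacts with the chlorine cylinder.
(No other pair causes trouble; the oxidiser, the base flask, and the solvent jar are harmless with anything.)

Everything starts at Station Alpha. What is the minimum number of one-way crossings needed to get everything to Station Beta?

13

Counting alone: the pilot can take at most 1 across per trip to Station Beta, so moving all 6 needs at least 6 loaded trips out, with a return between consecutive ones — at least 11 crossings.
The safety rule pushes this higher. Following every safe sequence of crossings, the most of the 6 that can be at Station Beta as the shuttle arrives there on crossing 11 is 5 — never all 6.
So no plan with fewer than 13 crossings exists, and this one achieves 13:
1. Pilot goes to Station Beta with the chlorine cylinder.
2. Pilot goes back to Station Alpha alone.
3. Pilot goes to Station Beta with the fuel sample.
4. Pilot goes back to Station Alpha with the chlorine cylinder.
5. Pilot goes to Station Beta with the ether can.
6. Pilot goes back to Station Alpha alone.
7. Pilot goes to Station Beta with the oxidiser.
8. Pilot goes back to Station Alpha alone.
9. Pilot goes to Station Beta with the base flask.
10. Pilot goes back to Station Alpha alone.
11. Pilot goes to Station Beta with the solvent jar.
12. Pilot goes back to Station Alpha alone.
13. Pilot goes to Station Beta with the chlorine cylinder.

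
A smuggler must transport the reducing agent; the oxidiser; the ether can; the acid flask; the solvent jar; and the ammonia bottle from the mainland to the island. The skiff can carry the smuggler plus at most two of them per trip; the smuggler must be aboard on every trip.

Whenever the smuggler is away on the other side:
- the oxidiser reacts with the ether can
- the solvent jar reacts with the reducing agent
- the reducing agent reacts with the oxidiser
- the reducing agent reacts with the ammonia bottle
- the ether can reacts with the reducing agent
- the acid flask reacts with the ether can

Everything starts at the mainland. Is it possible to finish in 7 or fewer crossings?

No

Counting alone: the smuggler can take at most 2 across per trip to the island, so moving all 6 needs at least 3 loaded trips out, with a return between consecutive ones — at least 5 crossings.
The safety rule pushes this higher. Following every safe sequence of crossings, the most of the 6 that can be at the island as the skiff arrives there on crossings 5, 7 is 4, 5 respectively — never all 6.
So the move cannot be finished within 7 crossings. (The shortest complete plan takes 9:)
1. Smuggler goes to the island with the ether can and the reducing agent.  [the mainland: the acid flask, the ammonia bottle, the oxidiser, the solvent jar | the island: the ether can, the reducing agent]
2. Smuggler goes back to the mainland with the reducing agent.  [the mainland: the acid flask, the ammonia bottle, the oxidiser, the reducing agent, the solvent jar | the island: the ether can]
3. Smuggler goes to the island with the acid flask and the reducing agent.  [the mainland: the ammonia bottle, the oxidiser, the solvent jar | the island: the acid flask, the ether can, the reducing agent]
4. Smuggler goes back to the mainland with the ether can.  [the mainland: the ammonia bottle, the ether can, the oxidiser, the solvent jar | the island: the acid flask, the reducing agent]
5. Smuggler goes to the island with the oxidiser and the solvent jar.  [the mainland: the ammonia bottle, the ether can | the island: the acid flask, the oxidiser, the reducing agent, the solvent jar]
6. Smuggler goes back to the mainland with the reducing agent.  [the mainland: the ammonia bottle, the ether can, the reducing agent | the island: the acid flask, the oxidiser, the solvent jar]
7. Smuggler goes to the island with the ammonia bottle and the reducing agent.  [the mainland: the ether can | the island: the acid flask, the ammonia bottle, the oxidiser, the reducing agent, the solvent jar]
8. Smuggler goes back to the mainland with the reducing agent.  [the mainland: the ether can, the reducing agent | the island: the acid flask, the ammonia bottle, the oxidiser, the solvent jar]
9. Smuggler goes to the island with the ether can and the reducing agent.  [the mainland: — | the island: the acid flask, the ammonia bottle, the ether can, the oxidiser, the reducing agent, the solvent jar]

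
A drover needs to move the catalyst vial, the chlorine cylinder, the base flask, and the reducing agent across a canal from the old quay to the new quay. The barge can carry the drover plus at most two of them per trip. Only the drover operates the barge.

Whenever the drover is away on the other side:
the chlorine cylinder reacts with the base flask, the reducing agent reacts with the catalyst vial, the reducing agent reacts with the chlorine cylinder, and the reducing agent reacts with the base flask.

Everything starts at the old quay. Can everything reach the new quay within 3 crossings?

No

Counting alone: the drover can take at most 2 across per trip to the new quay, so moving all 4 needs at least 2 loaded trips out, with a return between consecutive ones — at least 3 crossings.
The safety rule pushes this higher. Following every safe sequence of crossings, the most of the 4 that can be at the new quay as the barge arrives there on crossing 3 is 3 — never all 4.
So the move cannot be finished within 3 crossings. (The shortest complete plan takes 5:)
1. Drover goes to the new quay with the chlorine cylinder and the reducing agent.  [the old quay: the base flask, the catalyst vial | the new quay: the chlorine cylinder, the reducing agent]
2. Drover goes back to the old quay with the chlorine cylinder.  [the old quay: the base flask, the catalyst vial, the chlorine cylinder | the new quay: the reducing agent]
3. Drover goes to the new quay with the catalyst vial and the chlorine cylinder.  [the old quay: the base flask | the new quay: the catalyst vial, the chlorine cylinder, the reducing agent]
4. Drover goes back to the old quay with the reducing agent.  [the old quay: the base flask, the reducing agent | the new quay: the catalyst vial, the chlorine cylinder]
5. Drover goes to the new quay with the base flask and the reducing agent.  [the old quay: — | the new quay: the base flask, the catalyst vial, the chlorine cylinder, the reducing agent]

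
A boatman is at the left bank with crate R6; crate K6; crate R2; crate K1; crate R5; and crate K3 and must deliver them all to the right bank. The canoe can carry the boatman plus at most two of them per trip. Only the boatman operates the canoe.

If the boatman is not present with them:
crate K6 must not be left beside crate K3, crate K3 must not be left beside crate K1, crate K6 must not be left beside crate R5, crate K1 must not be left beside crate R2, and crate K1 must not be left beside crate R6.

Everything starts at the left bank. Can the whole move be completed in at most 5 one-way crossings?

No

Counting alone: the boatman can take at most 2 across per trip to the right bank, so moving all 6 needs at least 3 loaded trips out, with a return between consecutive ones — at least 5 crossings.
The safety rule pushes this higher. Following every safe sequence of crossings, the most of the 6 that can be at the right bank as the canoe arrives there on crossing 5 is 5 — never all 6.
So the move cannot be finished within 5 crossings. (The shortest complete plan takes 7:)
1. Boatman goes to the right bank with crate K1 and crate K6.  [the left bank: crate K3, crate R2, crate R5, crate R6 | the right bank: crate K1, crate K6]
2. Boatman goes back to the left bank alone.  [the left bank: crate K3, crate R2, crate R5, crate R6 | the right bank: crate K1, crate K6]
3. Boatman goes to the right bank with crate R2 and crate R6.  [the left bank: crate K3, crate R5 | the right bank: crate K1, crate K6, crate R2, crate R6]
4. Boatman goes back to the left bank with crate K1.  [the left bank: crate K1, crate K3, crate R5 | the right bank: crate K6, crate R2, crate R6]
5. Boatman goes to the right bank with crate K3 and crate R5.  [the left bank: crate K1 | the right bank: crate K3, crate K6, crate R2, crate R5, crate R6]
6. Boatman goes back to the left bank with crate K6.  [the left bank: crate K1, crate K6 | the right bank: crate K3, crate R2, crate R5, crate R6]
7. Boatman goes to the right bank with crate K1 and crate K6.  [the left bank: — | the right bank: crate K1, crate K3, crate K6, crate R2, crate R5, crate R6]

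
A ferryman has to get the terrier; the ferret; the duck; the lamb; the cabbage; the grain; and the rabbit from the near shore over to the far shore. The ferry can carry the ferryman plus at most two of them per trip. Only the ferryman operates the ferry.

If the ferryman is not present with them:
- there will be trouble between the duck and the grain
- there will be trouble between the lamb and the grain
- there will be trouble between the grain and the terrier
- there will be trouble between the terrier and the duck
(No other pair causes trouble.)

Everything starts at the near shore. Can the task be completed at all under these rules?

1. Ferryman goes to the far shore with the grain and the terrier.  [the near shore: the cabbage, the duck, the ferret, the lamb, the rabbit | the far shore: the grain, the terrier]
2. Ferryman goes back to the near shore with the terrier.  [the near shore: the cabbage, the duck, the ferret, the lamb, the rabbit, the terrier | the far shore: the grain]
3. Ferryman goes to the far shore with the ferret and the terrier.  [the near shore: the cabbage, the duck, the lamb, the rabbit | the far shore: the ferret, the grain, the terrier]
4. Ferryman goes back to the near shore with the terrier.  [the near shore: the cabbage, the duck, the lamb, the rabbit, the terrier | the far shore: the ferret, the grain]
5. Ferryman goes to the far shore with the lamb and the terrier.  [the near shore: the cabbage, the duck, the rabbit | the far shore: the ferret, the grain, the lamb, the terrier]
6. Ferryman goes back to the near shore with the grain.  [the near shore: the cabbage, the duck, the grain, the rabbit | the far shore: the ferret, the lamb, the terrier]
7. Ferryman goes to the far shore with the cabbage and the duck.  [the near shore: the grain, the rabbit | the far shore: the cabbage, the duck, the ferret, the lamb, the terrier]
8. Ferryman goes back to the near shore with the terrier.  [the near shore: the grain, the rabbit, the terrier | the far shore: the cabbage, the duck, the ferret, the lamb]
9. Ferryman goes to the far shore with the rabbit and the terrier.  [the near shore: the grain | the far shore: the cabbage, the duck, the ferret, the lamb, the rabbit, the terrier]
10. Ferryman goes back to the near shore with the terrier.  [the near shore: the grain, the terrier | the far shore: the cabbage, the duck, the ferret, the lamb, the rabbit]
11. Ferryman goes to the far shore with the grain and the terrier.  [the near shore: — | the far shore: the cabbage, the duck, the ferret, the grain, the lamb, the rabbit, the terrier]

Yes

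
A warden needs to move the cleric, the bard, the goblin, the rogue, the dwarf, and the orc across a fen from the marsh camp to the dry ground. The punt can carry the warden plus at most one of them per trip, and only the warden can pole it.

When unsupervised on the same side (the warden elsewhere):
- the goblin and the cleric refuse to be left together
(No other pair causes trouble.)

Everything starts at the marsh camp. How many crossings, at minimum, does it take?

11

Counting alone: the warden can take at most 1 across per trip to the dry ground, so moving all 6 needs at least 6 loaded trips out, with a return between consecutive ones — at least 11 crossings.
The plan below uses exactly 11 crossings, so it is optimal:
1. Warden goes to the dry ground with the cleric.  [the marsh camp: the bard, the dwarf, the goblin, the orc, the rogue | the dry ground: the cleric]
2. Warden goes back to the marsh camp alone.  [the marsh camp: the bard, the dwarf, the goblin, the orc, the rogue | the dry ground: the cleric]
3. Warden goes to the dry ground with the bard.  [the marsh camp: the dwarf, the goblin, the orc, the rogue | the dry ground: the bard, the cleric]
4. Warden goes back to the marsh camp alone.  [the marsh camp: the dwarf, the goblin, the orc, the rogue | the dry ground: the bard, the cleric]
5. Warden goes to the dry ground with the rogue.  [the marsh camp: the dwarf, the goblin, the orc | the dry ground: the bard, the cleric, the rogue]
6. Warden goes back to the marsh camp alone.  [the marsh camp: the dwarf, the goblin, the orc | the dry ground: the bard, the cleric, the rogue]
7. Warden goes to the dry ground with the dwarf.  [the marsh camp: the goblin, the orc | the dry ground: the bard, the cleric, the dwarf, the rogue]
8. Warden goes back to the marsh camp alone.  [the marsh camp: the goblin, the orc | the dry ground: the bard, the cleric, the dwarf, the rogue]
9. Warden goes to the dry ground with the orc.  [the marsh camp: the goblin | the dry ground: the bard, the cleric, the dwarf, the orc, the rogue]
10. Warden goes back to the marsh camp alone.  [the marsh camp: the goblin | the dry ground: the bard, the cleric, the dwarf, the orc, the rogue]
11. Warden goes to the dry ground with the goblin.  [the marsh camp: — | the dry ground: the bard, the cleric, the dwarf, the goblin, the orc, the rogue]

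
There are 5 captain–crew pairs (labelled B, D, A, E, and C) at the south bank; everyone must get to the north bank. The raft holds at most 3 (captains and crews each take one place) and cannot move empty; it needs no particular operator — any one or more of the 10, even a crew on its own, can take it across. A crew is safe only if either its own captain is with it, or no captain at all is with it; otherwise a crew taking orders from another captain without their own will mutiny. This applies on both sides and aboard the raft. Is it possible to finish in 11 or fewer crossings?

Yes

Yes — this plan uses 11 crossings (≤ 11):
1. captain B and crew B cross → the north bank.
2. captain B crosses ← the south bank.
3. crew A, crew D, and crew E cross → the north bank.
4. crew B crosses ← the south bank.
5. captain A, captain D, and captain E cross → the north bank.
6. captain D and crew D cross ← the south bank.
7. captain B, captain C, and captain D cross → the north bank.
8. crew A crosses ← the south bank.
9. crew B and crew D cross → the north bank.
10. crew B crosses ← the south bank.
11. crew A, crew B, and crew C cross → the north bank.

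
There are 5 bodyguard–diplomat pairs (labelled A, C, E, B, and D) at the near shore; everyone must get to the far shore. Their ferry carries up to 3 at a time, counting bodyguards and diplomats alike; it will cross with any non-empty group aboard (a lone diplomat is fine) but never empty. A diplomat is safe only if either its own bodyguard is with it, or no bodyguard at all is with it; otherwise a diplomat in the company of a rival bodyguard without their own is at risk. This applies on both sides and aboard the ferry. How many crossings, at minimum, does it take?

Counting alone: each trip to the far shore takes at most 3 across and each return brings at least 1 back, so after t trips out (and t−1 returns) at most 3t − (t−1) of the 10 are across; that first reaches 10 at t = 5, so at least 9 crossings are needed.
The safety rule pushes this higher. Following every safe sequence of crossings, the most of the 10 that can be at the far shore as the ferry arrives there on crossing 9 is 9 — never all 10.
So no plan with fewer than 11 crossings exists, and this one achieves 11:
1. bodyguard A and diplomat A cross → the far shore.
2. bodyguard A crosses ← the near shore.
3. diplomat B, diplomat C, and diplomat E cross → the far shore.
4. diplomat A crosses ← the near shore.
5. bodyguard B, bodyguard C, and bodyguard E cross → the far shore.
6. bodyguard C and diplomat C cross ← the near shore.
7. bodyguard A, bodyguard C, and bodyguard D cross → the far shore.
8. diplomat E crosses ← the near shore.
9. diplomat A and diplomat C cross → the far shore.
10. diplomat A crosses ← the near shore.
11. diplomat A, diplomat D, and diplomat E cross → the far shore.

11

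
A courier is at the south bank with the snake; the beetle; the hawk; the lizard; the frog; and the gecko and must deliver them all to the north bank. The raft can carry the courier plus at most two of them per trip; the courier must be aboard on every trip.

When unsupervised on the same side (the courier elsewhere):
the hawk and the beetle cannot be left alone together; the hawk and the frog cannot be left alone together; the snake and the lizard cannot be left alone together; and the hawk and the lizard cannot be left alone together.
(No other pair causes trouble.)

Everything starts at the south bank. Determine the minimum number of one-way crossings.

7

Counting alone: the courier can take at most 2 across per trip to the north bank, so moving all 6 needs at least 3 loaded trips out, with a return between consecutive ones — at least 5 crossings.
The safety rule pushes this higher. Following every safe sequence of crossings, the most of the 6 that can be at the north bank as the raft arrives there on crossing 5 is 5 — never all 6.
So no plan with fewer than 7 crossings exists, and this one achieves 7:
1. Courier goes to the north bank with the hawk and the snake.  [the south bank: the beetle, the frog, the gecko, the lizard | the north bank: the hawk, the snake]
2. Courier goes back to the south bank alone.  [the south bank: the beetle, the frog, the gecko, the lizard | the north bank: the hawk, the snake]
3. Courier goes to the north bank with the gecko.  [the south bank: the beetle, the frog, the lizard | the north bank: the gecko, the hawk, the snake]
4. Courier goes back to the south bank alone.  [the south bank: the beetle, the frog, the lizard | the north bank: the gecko, the hawk, the snake]
5. Courier goes to the north bank with the beetle and the frog.  [the south bank: the lizard | the north bank: the beetle, the frog, the gecko, the hawk, the snake]
6. Courier goes back to the south bank with the hawk.  [the south bank: the hawk, the lizard | the north bank: the beetle, the frog, the gecko, the snake]
7. Courier goes to the north bank with the hawk and the lizard.  [the south bank: — | the north bank: the beetle, the frog, the gecko, the hawk, the lizard, the snake]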